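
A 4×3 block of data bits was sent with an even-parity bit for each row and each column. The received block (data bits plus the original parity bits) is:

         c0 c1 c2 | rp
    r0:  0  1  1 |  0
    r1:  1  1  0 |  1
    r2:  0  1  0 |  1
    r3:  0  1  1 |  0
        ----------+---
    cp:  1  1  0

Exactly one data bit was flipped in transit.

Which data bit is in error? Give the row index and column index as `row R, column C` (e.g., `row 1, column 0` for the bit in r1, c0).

Recompute each row's even parity and compare to rp:
  r0: data parity 0, sent rp 0 → ok
  r1: data parity 0, sent rp 1 → mismatch
  r2: data parity 1, sent rp 1 → ok
  r3: data parity 0, sent rp 0 → ok
Recompute each column's even parity and compare to cp:
  c0: data parity 1, sent cp 1 → ok
  c1: data parity 0, sent cp 1 → mismatch
  c2: data parity 0, sent cp 0 → ok
Exactly one row (r1) and one column (c1) fail → the flipped bit is at their intersection.

row 1, column 1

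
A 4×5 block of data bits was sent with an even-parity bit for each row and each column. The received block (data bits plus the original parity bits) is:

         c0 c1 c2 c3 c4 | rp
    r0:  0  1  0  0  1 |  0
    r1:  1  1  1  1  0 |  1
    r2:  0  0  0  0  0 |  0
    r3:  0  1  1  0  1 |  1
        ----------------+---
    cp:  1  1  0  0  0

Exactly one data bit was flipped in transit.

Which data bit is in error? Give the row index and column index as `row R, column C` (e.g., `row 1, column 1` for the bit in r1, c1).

Recompute each row's even parity and compare to rp:
  r0: data parity 0, sent rp 0 → ok
  r1: data parity 0, sent rp 1 → mismatch
  r2: data parity 0, sent rp 0 → ok
  r3: data parity 1, sent rp 1 → ok
Recompute each column's even parity and compare to cp:
  c0: data parity 1, sent cp 1 → ok
  c1: data parity 1, sent cp 1 → ok
  c2: data parity 0, sent cp 0 → ok
  c3: data parity 1, sent cp 0 → mismatch
  c4: data parity 0, sent cp 0 → ok
Exactly one row (r1) and one column (c3) fail → the flipped bit is at their intersection.

row 1, column 3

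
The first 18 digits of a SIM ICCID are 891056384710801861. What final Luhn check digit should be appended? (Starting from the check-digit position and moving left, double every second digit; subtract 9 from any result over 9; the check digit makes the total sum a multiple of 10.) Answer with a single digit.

Partial digits right→left: 1 6 8 1 0 8 0 1 7 4 8 3 6 5 0 1 9 8
Double every second digit counting from the check-digit position (so the 1st, 3rd, 5th, ... of the partial from the right).
  doubled (with −9 where >9): 2 7 0 0 5 7 3 0 9 → sum 33
  kept as-is: 6 1 8 1 4 3 5 1 8 → sum 37
Total = 33 + 37 = 70.
Check digit = (10 − (70 mod 10)) mod 10 = 0.

0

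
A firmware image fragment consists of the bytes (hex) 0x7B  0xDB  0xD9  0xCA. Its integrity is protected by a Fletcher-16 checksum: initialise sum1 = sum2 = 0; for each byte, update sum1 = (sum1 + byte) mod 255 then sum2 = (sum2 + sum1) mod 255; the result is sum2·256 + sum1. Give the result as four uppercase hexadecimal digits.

Running sums (mod 255):
  after byte 0 (0x7B): sum1=123, sum2=123
  after byte 1 (0xDB): sum1=87, sum2=210
  after byte 2 (0xD9): sum1=49, sum2=4
  after byte 3 (0xCA): sum1=251, sum2=0
Checksum = sum2·256 + sum1 = 0·256 + 251 = 251 = 0x00FB.

00FB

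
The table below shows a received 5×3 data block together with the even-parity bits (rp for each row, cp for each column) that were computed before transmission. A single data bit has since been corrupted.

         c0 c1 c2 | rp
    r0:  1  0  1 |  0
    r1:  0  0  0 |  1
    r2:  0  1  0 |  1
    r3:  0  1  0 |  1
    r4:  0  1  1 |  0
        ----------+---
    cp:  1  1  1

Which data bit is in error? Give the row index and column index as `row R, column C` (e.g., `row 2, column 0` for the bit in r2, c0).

row 1, column 2

Recompute each row's even parity and compare to rp:
  r0: data parity 0, sent rp 0 → ok
  r1: data parity 0, sent rp 1 → mismatch
  r2: data parity 1, sent rp 1 → ok
  r3: data parity 1, sent rp 1 → ok
  r4: data parity 0, sent rp 0 → ok
Recompute each column's even parity and compare to cp:
  c0: data parity 1, sent cp 1 → ok
  c1: data parity 1, sent cp 1 → ok
  c2: data parity 0, sent cp 1 → mismatch
Exactly one row (r1) and one column (c2) fail → the flipped bit is at their intersection.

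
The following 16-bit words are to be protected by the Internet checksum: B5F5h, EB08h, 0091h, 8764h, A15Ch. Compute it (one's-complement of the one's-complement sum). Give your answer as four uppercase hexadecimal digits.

35AF

One's-complement addition (fold any carry out of bit 15 back into bit 0):
  0xB5F5 + 0xEB08 = 0x1A0FD → wrap carry → 0xA0FE
  0xA0FE + 0x0091 = 0x0A18F
  0xA18F + 0x8764 = 0x128F3 → wrap carry → 0x28F4
  0x28F4 + 0xA15C = 0x0CA50
One's-complement sum = 0xCA50.
Checksum = ~0xCA50 & 0xFFFF = 0x35AF.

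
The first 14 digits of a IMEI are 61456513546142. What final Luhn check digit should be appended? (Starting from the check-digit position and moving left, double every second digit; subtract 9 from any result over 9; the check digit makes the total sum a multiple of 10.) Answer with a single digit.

4

Partial digits right→left: 2 4 1 6 4 5 3 1 5 6 5 4 1 6
Double every second digit counting from the check-digit position (so the 1st, 3rd, 5th, ... of the partial from the right).
  doubled (with −9 where >9): 4 2 8 6 1 1 2 → sum 24
  kept as-is: 4 6 5 1 6 4 6 → sum 32
Total = 24 + 32 = 56.
Check digit = (10 − (56 mod 10)) mod 10 = 4.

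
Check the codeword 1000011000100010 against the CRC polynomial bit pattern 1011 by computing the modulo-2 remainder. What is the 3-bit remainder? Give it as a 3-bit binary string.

000

Modulo-2 division of 1000011000100010 by 1011:
  pos 0: 1000 XOR 1011 = 0011
  pos 2: 1101 XOR 1011 = 0110
  pos 3: 1101 XOR 1011 = 0110
  pos 4: 1100 XOR 1011 = 0111
  pos 5: 1110 XOR 1011 = 0101
  pos 6: 1010 XOR 1011 = 0001
  pos 9: 1100 XOR 1011 = 0111
  pos 10: 1110 XOR 1011 = 0101
  pos 11: 1011 XOR 1011 = 0000
Remainder = 000 (zero — the frame passes the CRC check).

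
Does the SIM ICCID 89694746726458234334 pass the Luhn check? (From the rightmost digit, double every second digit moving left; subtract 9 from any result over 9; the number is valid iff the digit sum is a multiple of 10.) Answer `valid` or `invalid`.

From the right, keep odd positions and double even positions (subtract 9 from any doubled value over 9):
  doubled (positions 2,4,...): 6 8 4 1 3 5 8 8 3 7 → sum 53
  kept (positions 1,3,...): 4 3 3 8 4 2 6 7 9 9 → sum 55
Total = 108.
108 mod 10 = 8, so the number is invalid.

invalid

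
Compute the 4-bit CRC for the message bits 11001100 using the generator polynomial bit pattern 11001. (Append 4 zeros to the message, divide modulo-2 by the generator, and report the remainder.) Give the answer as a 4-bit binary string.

1111

Append 4 zeros: 110011000000. Divide by 11001 (XOR where the leading bit is 1):
  pos 0: 11001 XOR 11001 = 00000
  pos 5: 10000 XOR 11001 = 01001
  pos 6: 10010 XOR 11001 = 01011
  pos 7: 10110 XOR 11001 = 01111
Remainder (last 4 bits) = 1111. This is the CRC / FCS.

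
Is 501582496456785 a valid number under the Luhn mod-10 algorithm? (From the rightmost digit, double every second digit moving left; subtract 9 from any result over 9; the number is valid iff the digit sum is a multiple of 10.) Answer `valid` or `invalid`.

From the right, keep odd positions and double even positions (subtract 9 from any doubled value over 9):
  doubled (positions 2,4,...): 7 3 8 9 4 1 0 → sum 32
  kept (positions 1,3,...): 5 7 5 6 4 8 1 5 → sum 41
Total = 73.
73 mod 10 = 3, so the number is invalid.

invalid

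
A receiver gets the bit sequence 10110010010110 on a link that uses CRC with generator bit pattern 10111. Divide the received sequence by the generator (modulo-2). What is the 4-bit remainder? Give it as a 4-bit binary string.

0100

Modulo-2 division of 10110010010110 by 10111:
  pos 0: 10110 XOR 10111 = 00001
  pos 4: 10100 XOR 10111 = 00011
  pos 7: 11101 XOR 10111 = 01010
  pos 8: 10101 XOR 10111 = 00010
Remainder = 0100 (nonzero — an error is detected).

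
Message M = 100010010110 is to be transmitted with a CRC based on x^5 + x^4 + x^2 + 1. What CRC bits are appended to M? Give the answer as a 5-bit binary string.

Append 5 zeros: 10001001011000000. Divide by 110101 (XOR where the leading bit is 1):
  pos 0: 100010 XOR 110101 = 010111
  pos 1: 101110 XOR 110101 = 011011
  pos 2: 110111 XOR 110101 = 000010
  pos 6: 100110 XOR 110101 = 010011
  pos 7: 100110 XOR 110101 = 010011
  pos 8: 100110 XOR 110101 = 010011
  pos 9: 100110 XOR 110101 = 010011
  pos 10: 100110 XOR 110101 = 010011
  pos 11: 100110 XOR 110101 = 010011
Remainder (last 5 bits) = 10011. This is the CRC / FCS.

10011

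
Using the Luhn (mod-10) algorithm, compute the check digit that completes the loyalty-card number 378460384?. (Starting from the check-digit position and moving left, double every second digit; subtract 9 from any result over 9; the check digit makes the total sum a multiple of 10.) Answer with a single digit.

1

Partial digits right→left: 4 8 3 0 6 4 8 7 3
Double every second digit counting from the check-digit position (so the 1st, 3rd, 5th, ... of the partial from the right).
  doubled (with −9 where >9): 8 6 3 7 6 → sum 30
  kept as-is: 8 0 4 7 → sum 19
Total = 30 + 19 = 49.
Check digit = (10 − (49 mod 10)) mod 10 = 1.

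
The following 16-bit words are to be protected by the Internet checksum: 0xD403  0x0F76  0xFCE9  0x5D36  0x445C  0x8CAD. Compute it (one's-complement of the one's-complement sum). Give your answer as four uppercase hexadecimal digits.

One's-complement addition (fold any carry out of bit 15 back into bit 0):
  0xD403 + 0x0F76 = 0x0E379
  0xE379 + 0xFCE9 = 0x1E062 → wrap carry → 0xE063
  0xE063 + 0x5D36 = 0x13D99 → wrap carry → 0x3D9A
  0x3D9A + 0x445C = 0x081F6
  0x81F6 + 0x8CAD = 0x10EA3 → wrap carry → 0x0EA4
One's-complement sum = 0x0EA4.
Checksum = ~0x0EA4 & 0xFFFF = 0xF15B.

F15B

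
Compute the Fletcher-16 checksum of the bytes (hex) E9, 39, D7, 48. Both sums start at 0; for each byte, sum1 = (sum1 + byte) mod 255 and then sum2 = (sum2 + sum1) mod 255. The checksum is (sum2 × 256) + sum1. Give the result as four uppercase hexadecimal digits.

Running sums (mod 255):
  after byte 0 (E9): sum1=233, sum2=233
  after byte 1 (39): sum1=35, sum2=13
  after byte 2 (D7): sum1=250, sum2=8
  after byte 3 (48): sum1=67, sum2=75
Checksum = sum2·256 + sum1 = 75·256 + 67 = 19267 = 0x4B43.

4B43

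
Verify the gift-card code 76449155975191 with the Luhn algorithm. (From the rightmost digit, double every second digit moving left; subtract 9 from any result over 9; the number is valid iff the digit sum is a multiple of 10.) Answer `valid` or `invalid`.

From the right, keep odd positions and double even positions (subtract 9 from any doubled value over 9):
  doubled (positions 2,4,...): 9 1 9 1 9 8 5 → sum 42
  kept (positions 1,3,...): 1 1 7 5 1 4 6 → sum 25
Total = 67.
67 mod 10 = 7, so the number is invalid.

invalid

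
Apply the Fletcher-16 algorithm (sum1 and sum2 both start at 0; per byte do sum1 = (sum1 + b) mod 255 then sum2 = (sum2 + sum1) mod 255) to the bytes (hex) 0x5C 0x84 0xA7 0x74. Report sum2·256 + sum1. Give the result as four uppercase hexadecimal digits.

C2FC

Running sums (mod 255):
  after byte 0 (0x5C): sum1=92, sum2=92
  after byte 1 (0x84): sum1=224, sum2=61
  after byte 2 (0xA7): sum1=136, sum2=197
  after byte 3 (0x74): sum1=252, sum2=194
Checksum = sum2·256 + sum1 = 194·256 + 252 = 49916 = 0xC2FC.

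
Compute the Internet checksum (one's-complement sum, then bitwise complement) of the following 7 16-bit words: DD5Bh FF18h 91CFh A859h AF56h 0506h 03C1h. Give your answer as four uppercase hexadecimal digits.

One's-complement addition (fold any carry out of bit 15 back into bit 0):
  0xDD5B + 0xFF18 = 0x1DC73 → wrap carry → 0xDC74
  0xDC74 + 0x91CF = 0x16E43 → wrap carry → 0x6E44
  0x6E44 + 0xA859 = 0x1169D → wrap carry → 0x169E
  0x169E + 0xAF56 = 0x0C5F4
  0xC5F4 + 0x0506 = 0x0CAFA
  0xCAFA + 0x03C1 = 0x0CEBB
One's-complement sum = 0xCEBB.
Checksum = ~0xCEBB & 0xFFFF = 0x3144.

3144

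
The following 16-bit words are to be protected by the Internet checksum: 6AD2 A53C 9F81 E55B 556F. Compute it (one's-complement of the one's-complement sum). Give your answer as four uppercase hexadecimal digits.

15A4

One's-complement addition (fold any carry out of bit 15 back into bit 0):
  0x6AD2 + 0xA53C = 0x1100E → wrap carry → 0x100F
  0x100F + 0x9F81 = 0x0AF90
  0xAF90 + 0xE55B = 0x194EB → wrap carry → 0x94EC
  0x94EC + 0x556F = 0x0EA5B
One's-complement sum = 0xEA5B.
Checksum = ~0xEA5B & 0xFFFF = 0x15A4.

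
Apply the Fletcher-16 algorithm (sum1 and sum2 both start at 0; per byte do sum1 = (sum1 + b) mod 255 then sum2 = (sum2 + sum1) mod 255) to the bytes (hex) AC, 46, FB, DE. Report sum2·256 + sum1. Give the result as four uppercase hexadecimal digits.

5CCD

Running sums (mod 255):
  after byte 0 (AC): sum1=172, sum2=172
  after byte 1 (46): sum1=242, sum2=159
  after byte 2 (FB): sum1=238, sum2=142
  after byte 3 (DE): sum1=205, sum2=92
Checksum = sum2·256 + sum1 = 92·256 + 205 = 23757 = 0x5CCD.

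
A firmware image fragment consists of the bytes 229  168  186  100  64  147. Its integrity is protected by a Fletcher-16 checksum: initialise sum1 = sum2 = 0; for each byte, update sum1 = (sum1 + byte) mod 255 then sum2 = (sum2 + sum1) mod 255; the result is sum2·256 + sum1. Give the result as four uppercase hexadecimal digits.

Running sums (mod 255):
  after byte 0 (229): sum1=229, sum2=229
  after byte 1 (168): sum1=142, sum2=116
  after byte 2 (186): sum1=73, sum2=189
  after byte 3 (100): sum1=173, sum2=107
  after byte 4 (64): sum1=237, sum2=89
  after byte 5 (147): sum1=129, sum2=218
Checksum = sum2·256 + sum1 = 218·256 + 129 = 55937 = 0xDA81.

DA81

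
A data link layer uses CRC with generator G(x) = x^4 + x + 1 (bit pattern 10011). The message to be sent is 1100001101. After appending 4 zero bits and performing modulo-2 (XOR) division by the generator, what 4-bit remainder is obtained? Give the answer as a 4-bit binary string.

0110

Append 4 zeros: 11000011010000. Divide by 10011 (XOR where the leading bit is 1):
  pos 0: 11000 XOR 10011 = 01011
  pos 1: 10110 XOR 10011 = 00101
  pos 3: 10111 XOR 10011 = 00100
  pos 5: 10001 XOR 10011 = 00010
  pos 8: 10000 XOR 10011 = 00011
Remainder (last 4 bits) = 0110. This is the CRC / FCS.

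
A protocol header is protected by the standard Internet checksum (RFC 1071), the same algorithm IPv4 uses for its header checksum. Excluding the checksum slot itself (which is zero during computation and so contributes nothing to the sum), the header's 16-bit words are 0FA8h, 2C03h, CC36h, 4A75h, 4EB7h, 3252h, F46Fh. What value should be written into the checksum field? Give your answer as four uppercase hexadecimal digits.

382F

One's-complement addition (fold any carry out of bit 15 back into bit 0):
  0x0FA8 + 0x2C03 = 0x03BAB
  0x3BAB + 0xCC36 = 0x107E1 → wrap carry → 0x07E2
  0x07E2 + 0x4A75 = 0x05257
  0x5257 + 0x4EB7 = 0x0A10E
  0xA10E + 0x3252 = 0x0D360
  0xD360 + 0xF46F = 0x1C7CF → wrap carry → 0xC7D0
One's-complement sum = 0xC7D0.
Checksum = ~0xC7D0 & 0xFFFF = 0x382F.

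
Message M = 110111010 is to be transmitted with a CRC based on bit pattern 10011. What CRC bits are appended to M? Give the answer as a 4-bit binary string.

Append 4 zeros: 1101110100000. Divide by 10011 (XOR where the leading bit is 1):
  pos 0: 11011 XOR 10011 = 01000
  pos 1: 10001 XOR 10011 = 00010
  pos 4: 10010 XOR 10011 = 00001
  pos 8: 10000 XOR 10011 = 00011
Remainder (last 4 bits) = 0011. This is the CRC / FCS.

0011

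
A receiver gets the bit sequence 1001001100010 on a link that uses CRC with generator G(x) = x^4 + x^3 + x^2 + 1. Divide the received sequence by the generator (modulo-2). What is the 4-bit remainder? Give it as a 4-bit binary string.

1000

Modulo-2 division of 1001001100010 by 11101:
  pos 0: 10010 XOR 11101 = 01111
  pos 1: 11110 XOR 11101 = 00011
  pos 4: 11110 XOR 11101 = 00011
  pos 7: 11001 XOR 11101 = 00100
Remainder = 1000 (nonzero — an error is detected).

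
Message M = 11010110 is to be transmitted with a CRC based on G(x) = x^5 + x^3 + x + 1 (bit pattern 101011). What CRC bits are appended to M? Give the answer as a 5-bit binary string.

Append 5 zeros: 1101011000000. Divide by 101011 (XOR where the leading bit is 1):
  pos 0: 110101 XOR 101011 = 011110
  pos 1: 111101 XOR 101011 = 010110
  pos 2: 101100 XOR 101011 = 000111
  pos 5: 111000 XOR 101011 = 010011
  pos 6: 100110 XOR 101011 = 001101
Remainder (last 5 bits) = 11010. This is the CRC / FCS.

11010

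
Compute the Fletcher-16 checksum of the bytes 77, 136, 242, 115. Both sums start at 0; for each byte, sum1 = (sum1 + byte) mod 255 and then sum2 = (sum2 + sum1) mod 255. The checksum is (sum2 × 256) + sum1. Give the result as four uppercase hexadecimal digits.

283C

Running sums (mod 255):
  after byte 0 (77): sum1=77, sum2=77
  after byte 1 (136): sum1=213, sum2=35
  after byte 2 (242): sum1=200, sum2=235
  after byte 3 (115): sum1=60, sum2=40
Checksum = sum2·256 + sum1 = 40·256 + 60 = 10300 = 0x283C.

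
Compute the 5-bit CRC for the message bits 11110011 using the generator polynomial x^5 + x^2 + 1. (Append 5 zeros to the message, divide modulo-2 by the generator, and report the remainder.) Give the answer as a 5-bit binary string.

Append 5 zeros: 1111001100000. Divide by 100101 (XOR where the leading bit is 1):
  pos 0: 111100 XOR 100101 = 011001
  pos 1: 110011 XOR 100101 = 010110
  pos 2: 101101 XOR 100101 = 001000
  pos 4: 100000 XOR 100101 = 000101
  pos 7: 101000 XOR 100101 = 001101
Remainder (last 5 bits) = 01101. This is the CRC / FCS.

01101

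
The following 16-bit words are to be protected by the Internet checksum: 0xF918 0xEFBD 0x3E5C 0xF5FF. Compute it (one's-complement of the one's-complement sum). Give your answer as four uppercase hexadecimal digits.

One's-complement addition (fold any carry out of bit 15 back into bit 0):
  0xF918 + 0xEFBD = 0x1E8D5 → wrap carry → 0xE8D6
  0xE8D6 + 0x3E5C = 0x12732 → wrap carry → 0x2733
  0x2733 + 0xF5FF = 0x11D32 → wrap carry → 0x1D33
One's-complement sum = 0x1D33.
Checksum = ~0x1D33 & 0xFFFF = 0xE2CC.

E2CC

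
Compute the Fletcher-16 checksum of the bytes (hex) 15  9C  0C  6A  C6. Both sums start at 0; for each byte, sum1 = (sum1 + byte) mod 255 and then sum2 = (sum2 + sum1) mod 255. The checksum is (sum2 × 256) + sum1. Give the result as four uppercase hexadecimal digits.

9BEE

Running sums (mod 255):
  after byte 0 (15): sum1=21, sum2=21
  after byte 1 (9C): sum1=177, sum2=198
  after byte 2 (0C): sum1=189, sum2=132
  after byte 3 (6A): sum1=40, sum2=172
  after byte 4 (C6): sum1=238, sum2=155
Checksum = sum2·256 + sum1 = 155·256 + 238 = 39918 = 0x9BEE.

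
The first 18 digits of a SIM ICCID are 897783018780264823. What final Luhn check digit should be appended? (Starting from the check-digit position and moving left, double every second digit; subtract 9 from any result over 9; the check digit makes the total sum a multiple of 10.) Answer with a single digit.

Partial digits right→left: 3 2 8 4 6 2 0 8 7 8 1 0 3 8 7 7 9 8
Double every second digit counting from the check-digit position (so the 1st, 3rd, 5th, ... of the partial from the right).
  doubled (with −9 where >9): 6 7 3 0 5 2 6 5 9 → sum 43
  kept as-is: 2 4 2 8 8 0 8 7 8 → sum 47
Total = 43 + 47 = 90.
Check digit = (10 − (90 mod 10)) mod 10 = 0.

0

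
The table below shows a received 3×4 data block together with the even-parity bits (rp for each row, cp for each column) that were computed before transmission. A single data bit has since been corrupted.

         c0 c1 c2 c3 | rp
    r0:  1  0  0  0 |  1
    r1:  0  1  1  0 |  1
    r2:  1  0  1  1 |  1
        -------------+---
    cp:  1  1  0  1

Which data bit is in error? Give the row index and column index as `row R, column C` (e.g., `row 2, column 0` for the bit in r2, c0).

Recompute each row's even parity and compare to rp:
  r0: data parity 1, sent rp 1 → ok
  r1: data parity 0, sent rp 1 → mismatch
  r2: data parity 1, sent rp 1 → ok
Recompute each column's even parity and compare to cp:
  c0: data parity 0, sent cp 1 → mismatch
  c1: data parity 1, sent cp 1 → ok
  c2: data parity 0, sent cp 0 → ok
  c3: data parity 1, sent cp 1 → ok
Exactly one row (r1) and one column (c0) fail → the flipped bit is at their intersection.

row 1, column 0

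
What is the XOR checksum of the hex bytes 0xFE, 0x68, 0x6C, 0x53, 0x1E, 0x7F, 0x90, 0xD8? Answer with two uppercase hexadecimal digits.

XOR the bytes together:
  start with 0xFE
  0xFE ⊕ 0x68 = 0x96
  0x96 ⊕ 0x6C = 0xFA
  0xFA ⊕ 0x53 = 0xA9
  0xA9 ⊕ 0x1E = 0xB7
  0xB7 ⊕ 0x7F = 0xC8
  0xC8 ⊕ 0x90 = 0x58
  0x58 ⊕ 0xD8 = 0x80

80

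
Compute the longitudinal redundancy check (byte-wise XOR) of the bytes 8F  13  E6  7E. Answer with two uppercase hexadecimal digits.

04

XOR the bytes together:
  start with 0x8F
  0x8F ⊕ 0x13 = 0x9C
  0x9C ⊕ 0xE6 = 0x7A
  0x7A ⊕ 0x7E = 0x04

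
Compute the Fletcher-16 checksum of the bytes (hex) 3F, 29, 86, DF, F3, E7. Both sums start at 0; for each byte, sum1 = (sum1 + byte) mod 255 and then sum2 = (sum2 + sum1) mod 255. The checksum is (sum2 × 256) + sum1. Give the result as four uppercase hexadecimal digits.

Running sums (mod 255):
  after byte 0 (3F): sum1=63, sum2=63
  after byte 1 (29): sum1=104, sum2=167
  after byte 2 (86): sum1=238, sum2=150
  after byte 3 (DF): sum1=206, sum2=101
  after byte 4 (F3): sum1=194, sum2=40
  after byte 5 (E7): sum1=170, sum2=210
Checksum = sum2·256 + sum1 = 210·256 + 170 = 53930 = 0xD2AA.

D2AA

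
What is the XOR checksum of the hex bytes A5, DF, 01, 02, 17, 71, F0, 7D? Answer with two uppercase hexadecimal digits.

92

XOR the bytes together:
  start with 0xA5
  0xA5 ⊕ 0xDF = 0x7A
  0x7A ⊕ 0x01 = 0x7B
  0x7B ⊕ 0x02 = 0x79
  0x79 ⊕ 0x17 = 0x6E
  0x6E ⊕ 0x71 = 0x1F
  0x1F ⊕ 0xF0 = 0xEF
  0xEF ⊕ 0x7D = 0x92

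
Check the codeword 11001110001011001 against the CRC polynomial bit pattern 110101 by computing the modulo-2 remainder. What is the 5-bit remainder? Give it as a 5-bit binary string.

Modulo-2 division of 11001110001011001 by 110101:
  pos 0: 110011 XOR 110101 = 000110
  pos 3: 110100 XOR 110101 = 000001
  pos 8: 101011 XOR 110101 = 011110
  pos 9: 111100 XOR 110101 = 001001
  pos 11: 100101 XOR 110101 = 010000
Remainder = 10000 (nonzero — an error is detected).

10000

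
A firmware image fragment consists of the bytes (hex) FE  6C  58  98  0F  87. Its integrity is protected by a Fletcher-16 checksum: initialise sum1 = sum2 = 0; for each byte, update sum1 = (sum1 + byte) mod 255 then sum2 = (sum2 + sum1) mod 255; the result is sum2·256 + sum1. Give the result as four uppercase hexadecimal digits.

Running sums (mod 255):
  after byte 0 (FE): sum1=254, sum2=254
  after byte 1 (6C): sum1=107, sum2=106
  after byte 2 (58): sum1=195, sum2=46
  after byte 3 (98): sum1=92, sum2=138
  after byte 4 (0F): sum1=107, sum2=245
  after byte 5 (87): sum1=242, sum2=232
Checksum = sum2·256 + sum1 = 232·256 + 242 = 59634 = 0xE8F2.

E8F2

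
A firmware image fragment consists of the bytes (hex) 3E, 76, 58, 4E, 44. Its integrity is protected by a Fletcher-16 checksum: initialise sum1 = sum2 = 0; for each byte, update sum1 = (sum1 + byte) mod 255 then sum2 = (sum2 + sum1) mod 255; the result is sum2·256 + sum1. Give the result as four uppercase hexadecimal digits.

FA9F

Running sums (mod 255):
  after byte 0 (3E): sum1=62, sum2=62
  after byte 1 (76): sum1=180, sum2=242
  after byte 2 (58): sum1=13, sum2=0
  after byte 3 (4E): sum1=91, sum2=91
  after byte 4 (44): sum1=159, sum2=250
Checksum = sum2·256 + sum1 = 250·256 + 159 = 64159 = 0xFA9F.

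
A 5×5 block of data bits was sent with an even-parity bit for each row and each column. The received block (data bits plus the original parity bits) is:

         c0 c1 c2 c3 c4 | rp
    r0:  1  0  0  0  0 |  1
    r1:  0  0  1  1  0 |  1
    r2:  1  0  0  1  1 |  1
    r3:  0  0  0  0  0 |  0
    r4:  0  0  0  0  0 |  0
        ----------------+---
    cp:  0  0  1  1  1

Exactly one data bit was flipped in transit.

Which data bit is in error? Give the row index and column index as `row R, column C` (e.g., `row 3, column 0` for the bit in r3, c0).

row 1, column 3

Recompute each row's even parity and compare to rp:
  r0: data parity 1, sent rp 1 → ok
  r1: data parity 0, sent rp 1 → mismatch
  r2: data parity 1, sent rp 1 → ok
  r3: data parity 0, sent rp 0 → ok
  r4: data parity 0, sent rp 0 → ok
Recompute each column's even parity and compare to cp:
  c0: data parity 0, sent cp 0 → ok
  c1: data parity 0, sent cp 0 → ok
  c2: data parity 1, sent cp 1 → ok
  c3: data parity 0, sent cp 1 → mismatch
  c4: data parity 1, sent cp 1 → ok
Exactly one row (r1) and one column (c3) fail → the flipped bit is at their intersection.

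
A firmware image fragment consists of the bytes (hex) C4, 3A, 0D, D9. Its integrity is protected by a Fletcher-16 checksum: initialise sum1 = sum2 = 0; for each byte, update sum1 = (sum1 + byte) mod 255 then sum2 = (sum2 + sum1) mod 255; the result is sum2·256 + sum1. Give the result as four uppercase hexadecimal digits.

Running sums (mod 255):
  after byte 0 (C4): sum1=196, sum2=196
  after byte 1 (3A): sum1=254, sum2=195
  after byte 2 (0D): sum1=12, sum2=207
  after byte 3 (D9): sum1=229, sum2=181
Checksum = sum2·256 + sum1 = 181·256 + 229 = 46565 = 0xB5E5.

B5E5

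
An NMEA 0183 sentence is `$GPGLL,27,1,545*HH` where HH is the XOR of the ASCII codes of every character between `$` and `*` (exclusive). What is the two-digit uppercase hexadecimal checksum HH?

7C

XOR the ASCII codes of the payload characters:
  'G' = 0x47 → acc = 0x47
  'P' = 0x50 → acc = 0x17
  'G' = 0x47 → acc = 0x50
  'L' = 0x4C → acc = 0x1C
  'L' = 0x4C → acc = 0x50
  ',' = 0x2C → acc = 0x7C
  '2' = 0x32 → acc = 0x4E
  '7' = 0x37 → acc = 0x79
  ',' = 0x2C → acc = 0x55
  '1' = 0x31 → acc = 0x64
  ',' = 0x2C → acc = 0x48
  '5' = 0x35 → acc = 0x7D
  '4' = 0x34 → acc = 0x49
  '5' = 0x35 → acc = 0x7C
Checksum = 0x7C.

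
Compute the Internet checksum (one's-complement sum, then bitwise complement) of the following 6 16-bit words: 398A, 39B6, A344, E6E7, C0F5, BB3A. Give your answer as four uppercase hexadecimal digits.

8662

One's-complement addition (fold any carry out of bit 15 back into bit 0):
  0x398A + 0x39B6 = 0x07340
  0x7340 + 0xA344 = 0x11684 → wrap carry → 0x1685
  0x1685 + 0xE6E7 = 0x0FD6C
  0xFD6C + 0xC0F5 = 0x1BE61 → wrap carry → 0xBE62
  0xBE62 + 0xBB3A = 0x1799C → wrap carry → 0x799D
One's-complement sum = 0x799D.
Checksum = ~0x799D & 0xFFFF = 0x8662.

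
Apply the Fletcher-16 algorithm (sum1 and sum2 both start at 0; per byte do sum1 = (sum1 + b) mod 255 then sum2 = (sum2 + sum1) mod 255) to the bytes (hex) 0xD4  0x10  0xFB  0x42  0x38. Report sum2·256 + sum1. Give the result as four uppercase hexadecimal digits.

195B

Running sums (mod 255):
  after byte 0 (0xD4): sum1=212, sum2=212
  after byte 1 (0x10): sum1=228, sum2=185
  after byte 2 (0xFB): sum1=224, sum2=154
  after byte 3 (0x42): sum1=35, sum2=189
  after byte 4 (0x38): sum1=91, sum2=25
Checksum = sum2·256 + sum1 = 25·256 + 91 = 6491 = 0x195B.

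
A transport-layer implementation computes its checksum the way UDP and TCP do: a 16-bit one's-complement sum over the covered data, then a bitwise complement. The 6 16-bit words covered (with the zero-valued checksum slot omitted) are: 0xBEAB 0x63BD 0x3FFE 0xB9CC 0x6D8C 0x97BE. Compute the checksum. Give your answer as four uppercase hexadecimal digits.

One's-complement addition (fold any carry out of bit 15 back into bit 0):
  0xBEAB + 0x63BD = 0x12268 → wrap carry → 0x2269
  0x2269 + 0x3FFE = 0x06267
  0x6267 + 0xB9CC = 0x11C33 → wrap carry → 0x1C34
  0x1C34 + 0x6D8C = 0x089C0
  0x89C0 + 0x97BE = 0x1217E → wrap carry → 0x217F
One's-complement sum = 0x217F.
Checksum = ~0x217F & 0xFFFF = 0xDE80.

DE80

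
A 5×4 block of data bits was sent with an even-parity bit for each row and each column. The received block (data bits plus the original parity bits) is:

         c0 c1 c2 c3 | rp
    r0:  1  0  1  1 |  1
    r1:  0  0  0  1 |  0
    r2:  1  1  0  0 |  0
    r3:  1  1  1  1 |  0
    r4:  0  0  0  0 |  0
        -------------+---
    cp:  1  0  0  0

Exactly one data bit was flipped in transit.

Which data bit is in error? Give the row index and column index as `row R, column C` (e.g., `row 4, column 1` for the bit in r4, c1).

row 1, column 3

Recompute each row's even parity and compare to rp:
  r0: data parity 1, sent rp 1 → ok
  r1: data parity 1, sent rp 0 → mismatch
  r2: data parity 0, sent rp 0 → ok
  r3: data parity 0, sent rp 0 → ok
  r4: data parity 0, sent rp 0 → ok
Recompute each column's even parity and compare to cp:
  c0: data parity 1, sent cp 1 → ok
  c1: data parity 0, sent cp 0 → ok
  c2: data parity 0, sent cp 0 → ok
  c3: data parity 1, sent cp 0 → mismatch
Exactly one row (r1) and one column (c3) fail → the flipped bit is at their intersection.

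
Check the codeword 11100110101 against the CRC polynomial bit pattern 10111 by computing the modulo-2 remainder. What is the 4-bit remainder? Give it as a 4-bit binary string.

0010

Modulo-2 division of 11100110101 by 10111:
  pos 0: 11100 XOR 10111 = 01011
  pos 1: 10111 XOR 10111 = 00000
  pos 6: 10101 XOR 10111 = 00010
Remainder = 0010 (nonzero — an error is detected).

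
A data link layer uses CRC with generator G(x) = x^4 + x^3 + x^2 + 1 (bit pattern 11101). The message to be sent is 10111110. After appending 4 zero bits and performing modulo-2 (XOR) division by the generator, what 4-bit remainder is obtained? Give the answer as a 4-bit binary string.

0011

Append 4 zeros: 101111100000. Divide by 11101 (XOR where the leading bit is 1):
  pos 0: 10111 XOR 11101 = 01010
  pos 1: 10101 XOR 11101 = 01000
  pos 2: 10001 XOR 11101 = 01100
  pos 3: 11000 XOR 11101 = 00101
  pos 5: 10100 XOR 11101 = 01001
  pos 6: 10010 XOR 11101 = 01111
  pos 7: 11110 XOR 11101 = 00011
Remainder (last 4 bits) = 0011. This is the CRC / FCS.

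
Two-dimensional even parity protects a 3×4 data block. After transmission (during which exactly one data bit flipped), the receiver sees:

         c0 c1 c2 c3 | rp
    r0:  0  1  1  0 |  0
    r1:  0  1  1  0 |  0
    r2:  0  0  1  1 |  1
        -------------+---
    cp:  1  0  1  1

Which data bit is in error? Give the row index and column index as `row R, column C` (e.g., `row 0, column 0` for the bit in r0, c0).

Recompute each row's even parity and compare to rp:
  r0: data parity 0, sent rp 0 → ok
  r1: data parity 0, sent rp 0 → ok
  r2: data parity 0, sent rp 1 → mismatch
Recompute each column's even parity and compare to cp:
  c0: data parity 0, sent cp 1 → mismatch
  c1: data parity 0, sent cp 0 → ok
  c2: data parity 1, sent cp 1 → ok
  c3: data parity 1, sent cp 1 → ok
Exactly one row (r2) and one column (c0) fail → the flipped bit is at their intersection.

row 2, column 0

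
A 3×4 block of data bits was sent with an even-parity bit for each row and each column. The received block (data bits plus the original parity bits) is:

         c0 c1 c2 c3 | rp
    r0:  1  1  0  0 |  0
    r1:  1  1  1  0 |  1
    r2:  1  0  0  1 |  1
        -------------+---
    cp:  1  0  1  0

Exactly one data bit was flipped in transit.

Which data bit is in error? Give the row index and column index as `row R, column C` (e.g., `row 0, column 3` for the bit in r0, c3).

row 2, column 3

Recompute each row's even parity and compare to rp:
  r0: data parity 0, sent rp 0 → ok
  r1: data parity 1, sent rp 1 → ok
  r2: data parity 0, sent rp 1 → mismatch
Recompute each column's even parity and compare to cp:
  c0: data parity 1, sent cp 1 → ok
  c1: data parity 0, sent cp 0 → ok
  c2: data parity 1, sent cp 1 → ok
  c3: data parity 1, sent cp 0 → mismatch
Exactly one row (r2) and one column (c3) fail → the flipped bit is at their intersection.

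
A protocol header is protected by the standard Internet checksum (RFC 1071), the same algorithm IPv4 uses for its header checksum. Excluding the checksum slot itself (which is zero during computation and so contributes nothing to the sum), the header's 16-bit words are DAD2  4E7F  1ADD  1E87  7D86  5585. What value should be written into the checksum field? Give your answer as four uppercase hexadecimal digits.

CA3D

One's-complement addition (fold any carry out of bit 15 back into bit 0):
  0xDAD2 + 0x4E7F = 0x12951 → wrap carry → 0x2952
  0x2952 + 0x1ADD = 0x0442F
  0x442F + 0x1E87 = 0x062B6
  0x62B6 + 0x7D86 = 0x0E03C
  0xE03C + 0x5585 = 0x135C1 → wrap carry → 0x35C2
One's-complement sum = 0x35C2.
Checksum = ~0x35C2 & 0xFFFF = 0xCA3D.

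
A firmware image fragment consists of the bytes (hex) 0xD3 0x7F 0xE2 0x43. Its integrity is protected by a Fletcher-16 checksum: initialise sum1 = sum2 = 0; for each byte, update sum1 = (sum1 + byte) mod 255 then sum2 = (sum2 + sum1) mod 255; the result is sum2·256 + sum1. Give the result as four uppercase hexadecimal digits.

Running sums (mod 255):
  after byte 0 (0xD3): sum1=211, sum2=211
  after byte 1 (0x7F): sum1=83, sum2=39
  after byte 2 (0xE2): sum1=54, sum2=93
  after byte 3 (0x43): sum1=121, sum2=214
Checksum = sum2·256 + sum1 = 214·256 + 121 = 54905 = 0xD679.

D679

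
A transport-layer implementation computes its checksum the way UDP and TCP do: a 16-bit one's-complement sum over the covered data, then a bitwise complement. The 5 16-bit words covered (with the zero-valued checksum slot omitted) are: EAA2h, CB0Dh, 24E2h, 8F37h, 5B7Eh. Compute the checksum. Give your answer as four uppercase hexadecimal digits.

One's-complement addition (fold any carry out of bit 15 back into bit 0):
  0xEAA2 + 0xCB0D = 0x1B5AF → wrap carry → 0xB5B0
  0xB5B0 + 0x24E2 = 0x0DA92
  0xDA92 + 0x8F37 = 0x169C9 → wrap carry → 0x69CA
  0x69CA + 0x5B7E = 0x0C548
One's-complement sum = 0xC548.
Checksum = ~0xC548 & 0xFFFF = 0x3AB7.

3AB7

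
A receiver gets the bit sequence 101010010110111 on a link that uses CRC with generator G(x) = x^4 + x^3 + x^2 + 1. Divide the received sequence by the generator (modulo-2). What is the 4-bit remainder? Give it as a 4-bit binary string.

0010

Modulo-2 division of 101010010110111 by 11101:
  pos 0: 10101 XOR 11101 = 01000
  pos 1: 10000 XOR 11101 = 01101
  pos 2: 11010 XOR 11101 = 00111
  pos 4: 11110 XOR 11101 = 00011
  pos 7: 11110 XOR 11101 = 00011
  pos 10: 11111 XOR 11101 = 00010
Remainder = 0010 (nonzero — an error is detected).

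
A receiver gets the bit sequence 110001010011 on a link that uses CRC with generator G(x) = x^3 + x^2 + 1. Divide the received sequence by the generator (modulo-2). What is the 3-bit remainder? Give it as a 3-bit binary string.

000

Modulo-2 division of 110001010011 by 1101:
  pos 0: 1100 XOR 1101 = 0001
  pos 3: 1010 XOR 1101 = 0111
  pos 4: 1111 XOR 1101 = 0010
  pos 6: 1000 XOR 1101 = 0101
  pos 7: 1011 XOR 1101 = 0110
  pos 8: 1101 XOR 1101 = 0000
Remainder = 000 (zero — the frame passes the CRC check).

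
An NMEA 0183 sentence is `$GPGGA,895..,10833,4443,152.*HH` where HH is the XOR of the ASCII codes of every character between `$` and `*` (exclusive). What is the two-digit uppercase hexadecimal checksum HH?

44

XOR the ASCII codes of the payload characters:
  'G' = 0x47 → acc = 0x47
  'P' = 0x50 → acc = 0x17
  'G' = 0x47 → acc = 0x50
  'G' = 0x47 → acc = 0x17
  'A' = 0x41 → acc = 0x56
  ',' = 0x2C → acc = 0x7A
  '8' = 0x38 → acc = 0x42
  '9' = 0x39 → acc = 0x7B
  '5' = 0x35 → acc = 0x4E
  '.' = 0x2E → acc = 0x60
  '.' = 0x2E → acc = 0x4E
  ',' = 0x2C → acc = 0x62
  '1' = 0x31 → acc = 0x53
  '0' = 0x30 → acc = 0x63
  '8' = 0x38 → acc = 0x5B
  '3' = 0x33 → acc = 0x68
  '3' = 0x33 → acc = 0x5B
  ',' = 0x2C → acc = 0x77
  '4' = 0x34 → acc = 0x43
  '4' = 0x34 → acc = 0x77
  '4' = 0x34 → acc = 0x43
  '3' = 0x33 → acc = 0x70
  ',' = 0x2C → acc = 0x5C
  '1' = 0x31 → acc = 0x6D
  '5' = 0x35 → acc = 0x58
  '2' = 0x32 → acc = 0x6A
  '.' = 0x2E → acc = 0x44
Checksum = 0x44.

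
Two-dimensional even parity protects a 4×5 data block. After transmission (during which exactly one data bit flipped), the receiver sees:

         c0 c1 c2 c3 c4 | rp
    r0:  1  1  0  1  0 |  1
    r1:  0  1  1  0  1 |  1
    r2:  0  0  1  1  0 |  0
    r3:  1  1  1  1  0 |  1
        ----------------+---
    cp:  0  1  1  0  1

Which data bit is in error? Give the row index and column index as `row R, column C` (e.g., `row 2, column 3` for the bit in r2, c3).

row 3, column 3

Recompute each row's even parity and compare to rp:
  r0: data parity 1, sent rp 1 → ok
  r1: data parity 1, sent rp 1 → ok
  r2: data parity 0, sent rp 0 → ok
  r3: data parity 0, sent rp 1 → mismatch
Recompute each column's even parity and compare to cp:
  c0: data parity 0, sent cp 0 → ok
  c1: data parity 1, sent cp 1 → ok
  c2: data parity 1, sent cp 1 → ok
  c3: data parity 1, sent cp 0 → mismatch
  c4: data parity 1, sent cp 1 → ok
Exactly one row (r3) and one column (c3) fail → the flipped bit is at their intersection.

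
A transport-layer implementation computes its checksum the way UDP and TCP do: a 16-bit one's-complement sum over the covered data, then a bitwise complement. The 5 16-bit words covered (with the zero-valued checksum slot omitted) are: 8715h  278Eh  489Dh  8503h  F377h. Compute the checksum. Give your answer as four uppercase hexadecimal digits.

One's-complement addition (fold any carry out of bit 15 back into bit 0):
  0x8715 + 0x278E = 0x0AEA3
  0xAEA3 + 0x489D = 0x0F740
  0xF740 + 0x8503 = 0x17C43 → wrap carry → 0x7C44
  0x7C44 + 0xF377 = 0x16FBB → wrap carry → 0x6FBC
One's-complement sum = 0x6FBC.
Checksum = ~0x6FBC & 0xFFFF = 0x9043.

9043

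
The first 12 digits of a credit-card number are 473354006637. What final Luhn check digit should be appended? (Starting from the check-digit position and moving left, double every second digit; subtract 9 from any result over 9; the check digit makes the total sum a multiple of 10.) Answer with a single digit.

2

Partial digits right→left: 7 3 6 6 0 0 4 5 3 3 7 4
Double every second digit counting from the check-digit position (so the 1st, 3rd, 5th, ... of the partial from the right).
  doubled (with −9 where >9): 5 3 0 8 6 5 → sum 27
  kept as-is: 3 6 0 5 3 4 → sum 21
Total = 27 + 21 = 48.
Check digit = (10 − (48 mod 10)) mod 10 = 2.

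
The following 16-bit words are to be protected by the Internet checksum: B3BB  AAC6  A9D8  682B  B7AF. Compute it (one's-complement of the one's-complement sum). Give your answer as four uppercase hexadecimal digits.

One's-complement addition (fold any carry out of bit 15 back into bit 0):
  0xB3BB + 0xAAC6 = 0x15E81 → wrap carry → 0x5E82
  0x5E82 + 0xA9D8 = 0x1085A → wrap carry → 0x085B
  0x085B + 0x682B = 0x07086
  0x7086 + 0xB7AF = 0x12835 → wrap carry → 0x2836
One's-complement sum = 0x2836.
Checksum = ~0x2836 & 0xFFFF = 0xD7C9.

D7C9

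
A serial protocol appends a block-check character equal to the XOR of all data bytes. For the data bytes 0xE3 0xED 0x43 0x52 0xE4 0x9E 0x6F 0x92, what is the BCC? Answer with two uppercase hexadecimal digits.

XOR the bytes together:
  start with 0xE3
  0xE3 ⊕ 0xED = 0x0E
  0x0E ⊕ 0x43 = 0x4D
  0x4D ⊕ 0x52 = 0x1F
  0x1F ⊕ 0xE4 = 0xFB
  0xFB ⊕ 0x9E = 0x65
  0x65 ⊕ 0x6F = 0x0A
  0x0A ⊕ 0x92 = 0x98

98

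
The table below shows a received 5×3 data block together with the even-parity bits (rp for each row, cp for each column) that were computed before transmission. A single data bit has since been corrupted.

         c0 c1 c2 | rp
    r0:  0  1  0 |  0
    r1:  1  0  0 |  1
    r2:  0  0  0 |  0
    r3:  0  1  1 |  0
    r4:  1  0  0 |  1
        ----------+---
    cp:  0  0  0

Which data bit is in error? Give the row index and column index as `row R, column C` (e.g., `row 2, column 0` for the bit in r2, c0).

Recompute each row's even parity and compare to rp:
  r0: data parity 1, sent rp 0 → mismatch
  r1: data parity 1, sent rp 1 → ok
  r2: data parity 0, sent rp 0 → ok
  r3: data parity 0, sent rp 0 → ok
  r4: data parity 1, sent rp 1 → ok
Recompute each column's even parity and compare to cp:
  c0: data parity 0, sent cp 0 → ok
  c1: data parity 0, sent cp 0 → ok
  c2: data parity 1, sent cp 0 → mismatch
Exactly one row (r0) and one column (c2) fail → the flipped bit is at their intersection.

row 0, column 2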